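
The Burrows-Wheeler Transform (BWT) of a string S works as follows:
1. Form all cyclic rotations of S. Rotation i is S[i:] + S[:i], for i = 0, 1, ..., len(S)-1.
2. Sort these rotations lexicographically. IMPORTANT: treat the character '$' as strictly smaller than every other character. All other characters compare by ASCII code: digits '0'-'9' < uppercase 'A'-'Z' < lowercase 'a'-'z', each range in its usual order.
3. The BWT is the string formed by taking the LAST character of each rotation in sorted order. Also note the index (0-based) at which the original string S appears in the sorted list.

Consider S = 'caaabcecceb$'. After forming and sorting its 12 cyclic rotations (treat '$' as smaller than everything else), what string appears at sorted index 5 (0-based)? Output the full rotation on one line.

Answer: bcecceb$caaa

Derivation:
All 12 rotations (rotation i = S[i:]+S[:i]):
  rot[0] = caaabcecceb$
  rot[1] = aaabcecceb$c
  rot[2] = aabcecceb$ca
  rot[3] = abcecceb$caa
  rot[4] = bcecceb$caaa
  rot[5] = cecceb$caaab
  rot[6] = ecceb$caaabc
  rot[7] = cceb$caaabce
  rot[8] = ceb$caaabcec
  rot[9] = eb$caaabcecc
  rot[10] = b$caaabcecce
  rot[11] = $caaabcecceb
Sorted (with $ < everything):
  sorted[0] = $caaabcecceb
  sorted[1] = aaabcecceb$c
  sorted[2] = aabcecceb$ca
  sorted[3] = abcecceb$caa
  sorted[4] = b$caaabcecce
  sorted[5] = bcecceb$caaa
  sorted[6] = caaabcecceb$
  sorted[7] = cceb$caaabce
  sorted[8] = ceb$caaabcec
  sorted[9] = cecceb$caaab
  sorted[10] = eb$caaabcecc
  sorted[11] = ecceb$caaabc
sorted[5] = bcecceb$caaa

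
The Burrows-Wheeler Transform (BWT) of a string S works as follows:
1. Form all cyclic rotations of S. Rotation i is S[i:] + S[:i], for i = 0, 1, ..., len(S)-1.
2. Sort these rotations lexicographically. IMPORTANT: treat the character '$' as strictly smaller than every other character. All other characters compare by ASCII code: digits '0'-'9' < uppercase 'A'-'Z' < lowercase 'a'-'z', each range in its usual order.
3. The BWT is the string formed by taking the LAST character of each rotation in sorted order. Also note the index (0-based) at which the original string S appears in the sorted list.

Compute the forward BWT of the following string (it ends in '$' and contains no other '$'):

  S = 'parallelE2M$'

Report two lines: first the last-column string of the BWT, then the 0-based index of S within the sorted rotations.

Answer: MEl2rplela$a
10

Derivation:
All 12 rotations (rotation i = S[i:]+S[:i]):
  rot[0] = parallelE2M$
  rot[1] = arallelE2M$p
  rot[2] = rallelE2M$pa
  rot[3] = allelE2M$par
  rot[4] = llelE2M$para
  rot[5] = lelE2M$paral
  rot[6] = elE2M$parall
  rot[7] = lE2M$paralle
  rot[8] = E2M$parallel
  rot[9] = 2M$parallelE
  rot[10] = M$parallelE2
  rot[11] = $parallelE2M
Sorted (with $ < everything):
  sorted[0] = $parallelE2M  (last char: 'M')
  sorted[1] = 2M$parallelE  (last char: 'E')
  sorted[2] = E2M$parallel  (last char: 'l')
  sorted[3] = M$parallelE2  (last char: '2')
  sorted[4] = allelE2M$par  (last char: 'r')
  sorted[5] = arallelE2M$p  (last char: 'p')
  sorted[6] = elE2M$parall  (last char: 'l')
  sorted[7] = lE2M$paralle  (last char: 'e')
  sorted[8] = lelE2M$paral  (last char: 'l')
  sorted[9] = llelE2M$para  (last char: 'a')
  sorted[10] = parallelE2M$  (last char: '$')
  sorted[11] = rallelE2M$pa  (last char: 'a')
Last column: MEl2rplela$a
Original string S is at sorted index 10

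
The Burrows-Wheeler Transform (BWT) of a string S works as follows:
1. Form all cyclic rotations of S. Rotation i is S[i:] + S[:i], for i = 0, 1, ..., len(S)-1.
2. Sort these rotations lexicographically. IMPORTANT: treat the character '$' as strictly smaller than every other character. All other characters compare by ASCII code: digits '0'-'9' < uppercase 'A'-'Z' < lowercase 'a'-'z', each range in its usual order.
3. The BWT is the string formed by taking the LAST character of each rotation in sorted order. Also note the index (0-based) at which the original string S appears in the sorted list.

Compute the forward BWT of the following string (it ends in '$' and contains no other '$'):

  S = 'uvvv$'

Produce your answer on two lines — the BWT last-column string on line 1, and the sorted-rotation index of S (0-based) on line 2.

All 5 rotations (rotation i = S[i:]+S[:i]):
  rot[0] = uvvv$
  rot[1] = vvv$u
  rot[2] = vv$uv
  rot[3] = v$uvv
  rot[4] = $uvvv
Sorted (with $ < everything):
  sorted[0] = $uvvv  (last char: 'v')
  sorted[1] = uvvv$  (last char: '$')
  sorted[2] = v$uvv  (last char: 'v')
  sorted[3] = vv$uv  (last char: 'v')
  sorted[4] = vvv$u  (last char: 'u')
Last column: v$vvu
Original string S is at sorted index 1

Answer: v$vvu
1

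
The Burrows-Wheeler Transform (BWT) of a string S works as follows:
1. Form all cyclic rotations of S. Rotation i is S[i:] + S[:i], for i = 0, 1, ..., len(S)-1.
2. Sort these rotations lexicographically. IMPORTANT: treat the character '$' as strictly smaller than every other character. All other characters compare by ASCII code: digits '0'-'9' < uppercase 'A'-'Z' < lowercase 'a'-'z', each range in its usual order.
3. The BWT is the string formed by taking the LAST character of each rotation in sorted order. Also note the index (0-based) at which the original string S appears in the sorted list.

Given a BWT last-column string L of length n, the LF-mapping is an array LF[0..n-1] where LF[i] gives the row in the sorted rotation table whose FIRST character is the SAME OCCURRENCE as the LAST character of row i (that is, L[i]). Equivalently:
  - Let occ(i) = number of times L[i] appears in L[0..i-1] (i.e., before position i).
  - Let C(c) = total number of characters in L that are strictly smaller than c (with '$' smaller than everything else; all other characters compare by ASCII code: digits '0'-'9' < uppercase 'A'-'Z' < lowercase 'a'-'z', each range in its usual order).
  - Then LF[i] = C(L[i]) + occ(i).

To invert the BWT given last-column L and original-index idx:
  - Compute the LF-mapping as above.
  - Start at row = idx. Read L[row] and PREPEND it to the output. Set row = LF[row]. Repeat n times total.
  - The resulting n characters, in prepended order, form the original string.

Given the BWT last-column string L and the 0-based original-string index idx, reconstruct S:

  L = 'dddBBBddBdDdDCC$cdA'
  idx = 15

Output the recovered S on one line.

Answer: dCdCdBBBBDcdDdAddd$

Derivation:
LF mapping: 11 12 13 2 3 4 14 15 5 16 8 17 9 6 7 0 10 18 1
Walk LF starting at row 15, prepending L[row]:
  step 1: row=15, L[15]='$', prepend. Next row=LF[15]=0
  step 2: row=0, L[0]='d', prepend. Next row=LF[0]=11
  step 3: row=11, L[11]='d', prepend. Next row=LF[11]=17
  step 4: row=17, L[17]='d', prepend. Next row=LF[17]=18
  step 5: row=18, L[18]='A', prepend. Next row=LF[18]=1
  step 6: row=1, L[1]='d', prepend. Next row=LF[1]=12
  step 7: row=12, L[12]='D', prepend. Next row=LF[12]=9
  step 8: row=9, L[9]='d', prepend. Next row=LF[9]=16
  step 9: row=16, L[16]='c', prepend. Next row=LF[16]=10
  step 10: row=10, L[10]='D', prepend. Next row=LF[10]=8
  step 11: row=8, L[8]='B', prepend. Next row=LF[8]=5
  step 12: row=5, L[5]='B', prepend. Next row=LF[5]=4
  step 13: row=4, L[4]='B', prepend. Next row=LF[4]=3
  step 14: row=3, L[3]='B', prepend. Next row=LF[3]=2
  step 15: row=2, L[2]='d', prepend. Next row=LF[2]=13
  step 16: row=13, L[13]='C', prepend. Next row=LF[13]=6
  step 17: row=6, L[6]='d', prepend. Next row=LF[6]=14
  step 18: row=14, L[14]='C', prepend. Next row=LF[14]=7
  step 19: row=7, L[7]='d', prepend. Next row=LF[7]=15
Reversed output: dCdCdBBBBDcdDdAddd$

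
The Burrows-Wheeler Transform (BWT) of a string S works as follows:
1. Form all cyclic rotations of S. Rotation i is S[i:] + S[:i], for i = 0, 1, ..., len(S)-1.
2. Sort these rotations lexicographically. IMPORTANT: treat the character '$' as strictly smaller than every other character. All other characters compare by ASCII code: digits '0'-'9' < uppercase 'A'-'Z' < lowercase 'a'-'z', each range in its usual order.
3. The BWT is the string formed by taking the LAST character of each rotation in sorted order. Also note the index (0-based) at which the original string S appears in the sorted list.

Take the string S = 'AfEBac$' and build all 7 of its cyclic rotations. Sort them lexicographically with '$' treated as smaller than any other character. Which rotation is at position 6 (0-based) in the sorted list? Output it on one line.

Answer: fEBac$A

Derivation:
All 7 rotations (rotation i = S[i:]+S[:i]):
  rot[0] = AfEBac$
  rot[1] = fEBac$A
  rot[2] = EBac$Af
  rot[3] = Bac$AfE
  rot[4] = ac$AfEB
  rot[5] = c$AfEBa
  rot[6] = $AfEBac
Sorted (with $ < everything):
  sorted[0] = $AfEBac
  sorted[1] = AfEBac$
  sorted[2] = Bac$AfE
  sorted[3] = EBac$Af
  sorted[4] = ac$AfEB
  sorted[5] = c$AfEBa
  sorted[6] = fEBac$A
sorted[6] = fEBac$A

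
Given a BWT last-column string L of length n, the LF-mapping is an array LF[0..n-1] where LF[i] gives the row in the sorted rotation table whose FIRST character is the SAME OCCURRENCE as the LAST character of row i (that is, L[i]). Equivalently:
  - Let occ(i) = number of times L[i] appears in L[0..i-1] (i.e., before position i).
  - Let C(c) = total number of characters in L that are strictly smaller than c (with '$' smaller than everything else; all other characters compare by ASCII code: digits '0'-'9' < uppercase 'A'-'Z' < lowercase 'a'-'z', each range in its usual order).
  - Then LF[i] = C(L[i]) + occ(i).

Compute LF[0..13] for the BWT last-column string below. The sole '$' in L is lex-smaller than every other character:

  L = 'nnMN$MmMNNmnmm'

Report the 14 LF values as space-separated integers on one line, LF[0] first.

Char counts: '$':1, 'M':3, 'N':3, 'm':4, 'n':3
C (first-col start): C('$')=0, C('M')=1, C('N')=4, C('m')=7, C('n')=11
L[0]='n': occ=0, LF[0]=C('n')+0=11+0=11
L[1]='n': occ=1, LF[1]=C('n')+1=11+1=12
L[2]='M': occ=0, LF[2]=C('M')+0=1+0=1
L[3]='N': occ=0, LF[3]=C('N')+0=4+0=4
L[4]='$': occ=0, LF[4]=C('$')+0=0+0=0
L[5]='M': occ=1, LF[5]=C('M')+1=1+1=2
L[6]='m': occ=0, LF[6]=C('m')+0=7+0=7
L[7]='M': occ=2, LF[7]=C('M')+2=1+2=3
L[8]='N': occ=1, LF[8]=C('N')+1=4+1=5
L[9]='N': occ=2, LF[9]=C('N')+2=4+2=6
L[10]='m': occ=1, LF[10]=C('m')+1=7+1=8
L[11]='n': occ=2, LF[11]=C('n')+2=11+2=13
L[12]='m': occ=2, LF[12]=C('m')+2=7+2=9
L[13]='m': occ=3, LF[13]=C('m')+3=7+3=10

Answer: 11 12 1 4 0 2 7 3 5 6 8 13 9 10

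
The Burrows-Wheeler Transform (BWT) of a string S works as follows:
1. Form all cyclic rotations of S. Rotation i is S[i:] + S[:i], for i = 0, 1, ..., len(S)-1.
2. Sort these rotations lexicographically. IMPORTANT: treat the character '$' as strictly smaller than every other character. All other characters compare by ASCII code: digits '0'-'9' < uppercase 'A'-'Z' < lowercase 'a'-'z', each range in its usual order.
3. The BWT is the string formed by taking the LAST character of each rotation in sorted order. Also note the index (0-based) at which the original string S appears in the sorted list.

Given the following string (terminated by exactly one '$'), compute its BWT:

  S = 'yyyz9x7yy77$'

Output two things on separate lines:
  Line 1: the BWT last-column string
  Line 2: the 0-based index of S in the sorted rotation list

All 12 rotations (rotation i = S[i:]+S[:i]):
  rot[0] = yyyz9x7yy77$
  rot[1] = yyz9x7yy77$y
  rot[2] = yz9x7yy77$yy
  rot[3] = z9x7yy77$yyy
  rot[4] = 9x7yy77$yyyz
  rot[5] = x7yy77$yyyz9
  rot[6] = 7yy77$yyyz9x
  rot[7] = yy77$yyyz9x7
  rot[8] = y77$yyyz9x7y
  rot[9] = 77$yyyz9x7yy
  rot[10] = 7$yyyz9x7yy7
  rot[11] = $yyyz9x7yy77
Sorted (with $ < everything):
  sorted[0] = $yyyz9x7yy77  (last char: '7')
  sorted[1] = 7$yyyz9x7yy7  (last char: '7')
  sorted[2] = 77$yyyz9x7yy  (last char: 'y')
  sorted[3] = 7yy77$yyyz9x  (last char: 'x')
  sorted[4] = 9x7yy77$yyyz  (last char: 'z')
  sorted[5] = x7yy77$yyyz9  (last char: '9')
  sorted[6] = y77$yyyz9x7y  (last char: 'y')
  sorted[7] = yy77$yyyz9x7  (last char: '7')
  sorted[8] = yyyz9x7yy77$  (last char: '$')
  sorted[9] = yyz9x7yy77$y  (last char: 'y')
  sorted[10] = yz9x7yy77$yy  (last char: 'y')
  sorted[11] = z9x7yy77$yyy  (last char: 'y')
Last column: 77yxz9y7$yyy
Original string S is at sorted index 8

Answer: 77yxz9y7$yyy
8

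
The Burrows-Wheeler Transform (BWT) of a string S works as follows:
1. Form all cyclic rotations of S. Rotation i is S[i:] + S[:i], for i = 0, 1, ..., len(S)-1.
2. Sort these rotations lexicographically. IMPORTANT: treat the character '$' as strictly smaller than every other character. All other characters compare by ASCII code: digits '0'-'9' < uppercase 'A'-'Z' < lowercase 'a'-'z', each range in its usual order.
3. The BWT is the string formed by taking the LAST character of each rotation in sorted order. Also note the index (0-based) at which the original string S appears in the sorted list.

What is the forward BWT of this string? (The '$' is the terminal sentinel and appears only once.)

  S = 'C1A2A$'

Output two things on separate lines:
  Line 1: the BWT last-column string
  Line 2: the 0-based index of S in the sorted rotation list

All 6 rotations (rotation i = S[i:]+S[:i]):
  rot[0] = C1A2A$
  rot[1] = 1A2A$C
  rot[2] = A2A$C1
  rot[3] = 2A$C1A
  rot[4] = A$C1A2
  rot[5] = $C1A2A
Sorted (with $ < everything):
  sorted[0] = $C1A2A  (last char: 'A')
  sorted[1] = 1A2A$C  (last char: 'C')
  sorted[2] = 2A$C1A  (last char: 'A')
  sorted[3] = A$C1A2  (last char: '2')
  sorted[4] = A2A$C1  (last char: '1')
  sorted[5] = C1A2A$  (last char: '$')
Last column: ACA21$
Original string S is at sorted index 5

Answer: ACA21$
5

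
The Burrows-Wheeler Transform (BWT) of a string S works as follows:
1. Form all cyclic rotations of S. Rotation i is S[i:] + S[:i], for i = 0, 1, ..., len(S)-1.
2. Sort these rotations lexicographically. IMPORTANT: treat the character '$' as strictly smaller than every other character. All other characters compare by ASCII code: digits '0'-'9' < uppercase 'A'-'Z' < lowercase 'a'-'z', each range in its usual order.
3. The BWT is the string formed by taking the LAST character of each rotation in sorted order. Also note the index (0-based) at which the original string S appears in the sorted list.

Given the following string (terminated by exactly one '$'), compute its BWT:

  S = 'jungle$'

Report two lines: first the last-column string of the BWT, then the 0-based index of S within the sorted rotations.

All 7 rotations (rotation i = S[i:]+S[:i]):
  rot[0] = jungle$
  rot[1] = ungle$j
  rot[2] = ngle$ju
  rot[3] = gle$jun
  rot[4] = le$jung
  rot[5] = e$jungl
  rot[6] = $jungle
Sorted (with $ < everything):
  sorted[0] = $jungle  (last char: 'e')
  sorted[1] = e$jungl  (last char: 'l')
  sorted[2] = gle$jun  (last char: 'n')
  sorted[3] = jungle$  (last char: '$')
  sorted[4] = le$jung  (last char: 'g')
  sorted[5] = ngle$ju  (last char: 'u')
  sorted[6] = ungle$j  (last char: 'j')
Last column: eln$guj
Original string S is at sorted index 3

Answer: eln$guj
3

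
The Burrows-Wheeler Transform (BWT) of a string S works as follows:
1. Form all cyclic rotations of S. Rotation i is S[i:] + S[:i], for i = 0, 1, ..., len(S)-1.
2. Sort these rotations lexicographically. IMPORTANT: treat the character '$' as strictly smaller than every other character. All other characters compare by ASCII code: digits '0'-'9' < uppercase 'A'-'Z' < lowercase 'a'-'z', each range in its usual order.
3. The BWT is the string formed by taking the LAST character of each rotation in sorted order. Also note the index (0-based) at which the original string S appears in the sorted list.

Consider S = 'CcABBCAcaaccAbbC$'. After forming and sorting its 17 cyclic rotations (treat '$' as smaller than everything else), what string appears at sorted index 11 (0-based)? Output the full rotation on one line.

Answer: bC$CcABBCAcaaccAb

Derivation:
All 17 rotations (rotation i = S[i:]+S[:i]):
  rot[0] = CcABBCAcaaccAbbC$
  rot[1] = cABBCAcaaccAbbC$C
  rot[2] = ABBCAcaaccAbbC$Cc
  rot[3] = BBCAcaaccAbbC$CcA
  rot[4] = BCAcaaccAbbC$CcAB
  rot[5] = CAcaaccAbbC$CcABB
  rot[6] = AcaaccAbbC$CcABBC
  rot[7] = caaccAbbC$CcABBCA
  rot[8] = aaccAbbC$CcABBCAc
  rot[9] = accAbbC$CcABBCAca
  rot[10] = ccAbbC$CcABBCAcaa
  rot[11] = cAbbC$CcABBCAcaac
  rot[12] = AbbC$CcABBCAcaacc
  rot[13] = bbC$CcABBCAcaaccA
  rot[14] = bC$CcABBCAcaaccAb
  rot[15] = C$CcABBCAcaaccAbb
  rot[16] = $CcABBCAcaaccAbbC
Sorted (with $ < everything):
  sorted[0] = $CcABBCAcaaccAbbC
  sorted[1] = ABBCAcaaccAbbC$Cc
  sorted[2] = AbbC$CcABBCAcaacc
  sorted[3] = AcaaccAbbC$CcABBC
  sorted[4] = BBCAcaaccAbbC$CcA
  sorted[5] = BCAcaaccAbbC$CcAB
  sorted[6] = C$CcABBCAcaaccAbb
  sorted[7] = CAcaaccAbbC$CcABB
  sorted[8] = CcABBCAcaaccAbbC$
  sorted[9] = aaccAbbC$CcABBCAc
  sorted[10] = accAbbC$CcABBCAca
  sorted[11] = bC$CcABBCAcaaccAb
  sorted[12] = bbC$CcABBCAcaaccA
  sorted[13] = cABBCAcaaccAbbC$C
  sorted[14] = cAbbC$CcABBCAcaac
  sorted[15] = caaccAbbC$CcABBCA
  sorted[16] = ccAbbC$CcABBCAcaa
sorted[11] = bC$CcABBCAcaaccAb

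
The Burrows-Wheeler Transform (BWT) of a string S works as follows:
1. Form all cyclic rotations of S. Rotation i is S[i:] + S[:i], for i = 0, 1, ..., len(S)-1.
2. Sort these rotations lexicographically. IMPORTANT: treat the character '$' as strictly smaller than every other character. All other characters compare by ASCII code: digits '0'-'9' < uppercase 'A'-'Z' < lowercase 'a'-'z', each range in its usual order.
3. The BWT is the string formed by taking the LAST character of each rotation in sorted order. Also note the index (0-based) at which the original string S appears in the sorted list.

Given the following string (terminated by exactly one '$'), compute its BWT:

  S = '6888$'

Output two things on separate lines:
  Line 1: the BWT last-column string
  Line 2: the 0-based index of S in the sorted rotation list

Answer: 8$886
1

Derivation:
All 5 rotations (rotation i = S[i:]+S[:i]):
  rot[0] = 6888$
  rot[1] = 888$6
  rot[2] = 88$68
  rot[3] = 8$688
  rot[4] = $6888
Sorted (with $ < everything):
  sorted[0] = $6888  (last char: '8')
  sorted[1] = 6888$  (last char: '$')
  sorted[2] = 8$688  (last char: '8')
  sorted[3] = 88$68  (last char: '8')
  sorted[4] = 888$6  (last char: '6')
Last column: 8$886
Original string S is at sorted index 1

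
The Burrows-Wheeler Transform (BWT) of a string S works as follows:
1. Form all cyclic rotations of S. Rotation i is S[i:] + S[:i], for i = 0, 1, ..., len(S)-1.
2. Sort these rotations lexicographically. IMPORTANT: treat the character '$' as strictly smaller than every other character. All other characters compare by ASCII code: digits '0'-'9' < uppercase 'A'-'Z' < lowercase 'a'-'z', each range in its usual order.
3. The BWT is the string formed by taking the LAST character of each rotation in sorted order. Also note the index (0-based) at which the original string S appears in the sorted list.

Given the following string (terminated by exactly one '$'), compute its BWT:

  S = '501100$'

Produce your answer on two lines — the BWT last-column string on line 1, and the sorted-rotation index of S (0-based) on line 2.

All 7 rotations (rotation i = S[i:]+S[:i]):
  rot[0] = 501100$
  rot[1] = 01100$5
  rot[2] = 1100$50
  rot[3] = 100$501
  rot[4] = 00$5011
  rot[5] = 0$50110
  rot[6] = $501100
Sorted (with $ < everything):
  sorted[0] = $501100  (last char: '0')
  sorted[1] = 0$50110  (last char: '0')
  sorted[2] = 00$5011  (last char: '1')
  sorted[3] = 01100$5  (last char: '5')
  sorted[4] = 100$501  (last char: '1')
  sorted[5] = 1100$50  (last char: '0')
  sorted[6] = 501100$  (last char: '$')
Last column: 001510$
Original string S is at sorted index 6

Answer: 001510$
6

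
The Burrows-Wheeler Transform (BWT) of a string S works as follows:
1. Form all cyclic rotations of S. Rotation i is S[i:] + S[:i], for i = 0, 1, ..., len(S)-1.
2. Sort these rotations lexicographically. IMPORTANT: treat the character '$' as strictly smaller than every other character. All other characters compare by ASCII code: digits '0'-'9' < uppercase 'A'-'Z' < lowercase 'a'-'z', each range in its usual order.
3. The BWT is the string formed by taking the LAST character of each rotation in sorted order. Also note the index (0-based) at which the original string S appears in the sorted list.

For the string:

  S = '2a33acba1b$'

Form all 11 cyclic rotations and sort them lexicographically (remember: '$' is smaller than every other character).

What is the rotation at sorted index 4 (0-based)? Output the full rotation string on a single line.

All 11 rotations (rotation i = S[i:]+S[:i]):
  rot[0] = 2a33acba1b$
  rot[1] = a33acba1b$2
  rot[2] = 33acba1b$2a
  rot[3] = 3acba1b$2a3
  rot[4] = acba1b$2a33
  rot[5] = cba1b$2a33a
  rot[6] = ba1b$2a33ac
  rot[7] = a1b$2a33acb
  rot[8] = 1b$2a33acba
  rot[9] = b$2a33acba1
  rot[10] = $2a33acba1b
Sorted (with $ < everything):
  sorted[0] = $2a33acba1b
  sorted[1] = 1b$2a33acba
  sorted[2] = 2a33acba1b$
  sorted[3] = 33acba1b$2a
  sorted[4] = 3acba1b$2a3
  sorted[5] = a1b$2a33acb
  sorted[6] = a33acba1b$2
  sorted[7] = acba1b$2a33
  sorted[8] = b$2a33acba1
  sorted[9] = ba1b$2a33ac
  sorted[10] = cba1b$2a33a
sorted[4] = 3acba1b$2a3

Answer: 3acba1b$2a3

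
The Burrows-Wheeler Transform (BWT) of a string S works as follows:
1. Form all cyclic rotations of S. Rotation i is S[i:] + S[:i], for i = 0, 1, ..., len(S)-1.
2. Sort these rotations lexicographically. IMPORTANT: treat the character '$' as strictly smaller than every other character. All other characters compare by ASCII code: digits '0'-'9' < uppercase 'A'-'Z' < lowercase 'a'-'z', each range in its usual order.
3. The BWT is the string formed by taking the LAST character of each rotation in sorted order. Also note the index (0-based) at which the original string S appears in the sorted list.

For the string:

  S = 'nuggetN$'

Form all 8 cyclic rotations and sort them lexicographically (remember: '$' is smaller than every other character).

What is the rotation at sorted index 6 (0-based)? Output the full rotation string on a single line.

All 8 rotations (rotation i = S[i:]+S[:i]):
  rot[0] = nuggetN$
  rot[1] = uggetN$n
  rot[2] = ggetN$nu
  rot[3] = getN$nug
  rot[4] = etN$nugg
  rot[5] = tN$nugge
  rot[6] = N$nugget
  rot[7] = $nuggetN
Sorted (with $ < everything):
  sorted[0] = $nuggetN
  sorted[1] = N$nugget
  sorted[2] = etN$nugg
  sorted[3] = getN$nug
  sorted[4] = ggetN$nu
  sorted[5] = nuggetN$
  sorted[6] = tN$nugge
  sorted[7] = uggetN$n
sorted[6] = tN$nugge

Answer: tN$nugge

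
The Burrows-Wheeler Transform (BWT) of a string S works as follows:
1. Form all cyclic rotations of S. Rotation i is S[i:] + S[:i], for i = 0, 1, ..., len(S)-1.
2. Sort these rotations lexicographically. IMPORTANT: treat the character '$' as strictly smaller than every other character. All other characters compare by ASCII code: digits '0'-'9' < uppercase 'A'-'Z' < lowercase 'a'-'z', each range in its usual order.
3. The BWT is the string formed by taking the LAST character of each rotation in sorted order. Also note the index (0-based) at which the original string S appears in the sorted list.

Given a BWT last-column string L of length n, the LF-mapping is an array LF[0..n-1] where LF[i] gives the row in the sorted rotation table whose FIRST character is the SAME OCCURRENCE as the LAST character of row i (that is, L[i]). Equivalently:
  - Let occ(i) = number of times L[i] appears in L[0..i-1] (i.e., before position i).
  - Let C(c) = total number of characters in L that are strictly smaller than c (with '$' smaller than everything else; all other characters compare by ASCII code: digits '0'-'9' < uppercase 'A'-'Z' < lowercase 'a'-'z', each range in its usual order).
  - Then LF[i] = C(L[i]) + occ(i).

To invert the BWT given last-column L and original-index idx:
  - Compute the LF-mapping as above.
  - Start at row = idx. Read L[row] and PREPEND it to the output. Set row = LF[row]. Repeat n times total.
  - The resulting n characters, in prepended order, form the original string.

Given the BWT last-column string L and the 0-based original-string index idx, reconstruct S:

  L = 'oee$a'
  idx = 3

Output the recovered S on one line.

Answer: eeao$

Derivation:
LF mapping: 4 2 3 0 1
Walk LF starting at row 3, prepending L[row]:
  step 1: row=3, L[3]='$', prepend. Next row=LF[3]=0
  step 2: row=0, L[0]='o', prepend. Next row=LF[0]=4
  step 3: row=4, L[4]='a', prepend. Next row=LF[4]=1
  step 4: row=1, L[1]='e', prepend. Next row=LF[1]=2
  step 5: row=2, L[2]='e', prepend. Next row=LF[2]=3
Reversed output: eeao$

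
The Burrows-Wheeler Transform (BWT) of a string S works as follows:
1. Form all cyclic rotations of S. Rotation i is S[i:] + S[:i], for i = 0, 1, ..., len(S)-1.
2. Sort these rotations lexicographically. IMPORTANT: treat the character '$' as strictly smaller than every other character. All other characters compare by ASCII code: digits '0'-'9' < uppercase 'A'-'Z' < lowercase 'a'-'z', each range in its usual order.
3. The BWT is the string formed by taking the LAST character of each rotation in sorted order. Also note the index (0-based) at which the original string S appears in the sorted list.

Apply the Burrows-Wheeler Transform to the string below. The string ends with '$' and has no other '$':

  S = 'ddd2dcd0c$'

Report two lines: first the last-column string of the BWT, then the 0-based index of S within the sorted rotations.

All 10 rotations (rotation i = S[i:]+S[:i]):
  rot[0] = ddd2dcd0c$
  rot[1] = dd2dcd0c$d
  rot[2] = d2dcd0c$dd
  rot[3] = 2dcd0c$ddd
  rot[4] = dcd0c$ddd2
  rot[5] = cd0c$ddd2d
  rot[6] = d0c$ddd2dc
  rot[7] = 0c$ddd2dcd
  rot[8] = c$ddd2dcd0
  rot[9] = $ddd2dcd0c
Sorted (with $ < everything):
  sorted[0] = $ddd2dcd0c  (last char: 'c')
  sorted[1] = 0c$ddd2dcd  (last char: 'd')
  sorted[2] = 2dcd0c$ddd  (last char: 'd')
  sorted[3] = c$ddd2dcd0  (last char: '0')
  sorted[4] = cd0c$ddd2d  (last char: 'd')
  sorted[5] = d0c$ddd2dc  (last char: 'c')
  sorted[6] = d2dcd0c$dd  (last char: 'd')
  sorted[7] = dcd0c$ddd2  (last char: '2')
  sorted[8] = dd2dcd0c$d  (last char: 'd')
  sorted[9] = ddd2dcd0c$  (last char: '$')
Last column: cdd0dcd2d$
Original string S is at sorted index 9

Answer: cdd0dcd2d$
9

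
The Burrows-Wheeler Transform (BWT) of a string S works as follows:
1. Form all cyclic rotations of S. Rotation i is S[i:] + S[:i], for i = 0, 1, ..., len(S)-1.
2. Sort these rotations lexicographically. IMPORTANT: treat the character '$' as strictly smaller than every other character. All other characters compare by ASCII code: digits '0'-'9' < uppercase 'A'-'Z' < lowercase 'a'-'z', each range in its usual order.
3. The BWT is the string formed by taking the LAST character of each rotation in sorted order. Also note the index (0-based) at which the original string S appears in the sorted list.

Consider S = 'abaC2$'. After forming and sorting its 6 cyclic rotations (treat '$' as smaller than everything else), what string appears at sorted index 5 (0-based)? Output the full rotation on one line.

Answer: baC2$a

Derivation:
All 6 rotations (rotation i = S[i:]+S[:i]):
  rot[0] = abaC2$
  rot[1] = baC2$a
  rot[2] = aC2$ab
  rot[3] = C2$aba
  rot[4] = 2$abaC
  rot[5] = $abaC2
Sorted (with $ < everything):
  sorted[0] = $abaC2
  sorted[1] = 2$abaC
  sorted[2] = C2$aba
  sorted[3] = aC2$ab
  sorted[4] = abaC2$
  sorted[5] = baC2$a
sorted[5] = baC2$a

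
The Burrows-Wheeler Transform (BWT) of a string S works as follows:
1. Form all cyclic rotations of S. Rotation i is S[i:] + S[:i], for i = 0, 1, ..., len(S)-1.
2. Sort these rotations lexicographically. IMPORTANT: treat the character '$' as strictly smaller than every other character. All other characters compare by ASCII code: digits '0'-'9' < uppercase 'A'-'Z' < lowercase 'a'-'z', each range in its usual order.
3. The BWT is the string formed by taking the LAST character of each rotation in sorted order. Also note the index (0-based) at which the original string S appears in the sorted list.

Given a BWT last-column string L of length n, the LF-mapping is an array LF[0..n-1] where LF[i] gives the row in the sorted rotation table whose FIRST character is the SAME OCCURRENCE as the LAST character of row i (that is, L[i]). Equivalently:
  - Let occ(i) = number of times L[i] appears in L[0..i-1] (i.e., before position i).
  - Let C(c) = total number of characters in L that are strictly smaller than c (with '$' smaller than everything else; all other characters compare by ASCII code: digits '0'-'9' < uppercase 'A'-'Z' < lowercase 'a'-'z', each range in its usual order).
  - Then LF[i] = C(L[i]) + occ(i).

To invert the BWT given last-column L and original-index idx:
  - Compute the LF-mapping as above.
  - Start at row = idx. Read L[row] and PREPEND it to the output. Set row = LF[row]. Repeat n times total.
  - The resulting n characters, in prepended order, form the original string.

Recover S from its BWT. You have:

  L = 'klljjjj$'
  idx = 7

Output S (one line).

LF mapping: 5 6 7 1 2 3 4 0
Walk LF starting at row 7, prepending L[row]:
  step 1: row=7, L[7]='$', prepend. Next row=LF[7]=0
  step 2: row=0, L[0]='k', prepend. Next row=LF[0]=5
  step 3: row=5, L[5]='j', prepend. Next row=LF[5]=3
  step 4: row=3, L[3]='j', prepend. Next row=LF[3]=1
  step 5: row=1, L[1]='l', prepend. Next row=LF[1]=6
  step 6: row=6, L[6]='j', prepend. Next row=LF[6]=4
  step 7: row=4, L[4]='j', prepend. Next row=LF[4]=2
  step 8: row=2, L[2]='l', prepend. Next row=LF[2]=7
Reversed output: ljjljjk$

Answer: ljjljjk$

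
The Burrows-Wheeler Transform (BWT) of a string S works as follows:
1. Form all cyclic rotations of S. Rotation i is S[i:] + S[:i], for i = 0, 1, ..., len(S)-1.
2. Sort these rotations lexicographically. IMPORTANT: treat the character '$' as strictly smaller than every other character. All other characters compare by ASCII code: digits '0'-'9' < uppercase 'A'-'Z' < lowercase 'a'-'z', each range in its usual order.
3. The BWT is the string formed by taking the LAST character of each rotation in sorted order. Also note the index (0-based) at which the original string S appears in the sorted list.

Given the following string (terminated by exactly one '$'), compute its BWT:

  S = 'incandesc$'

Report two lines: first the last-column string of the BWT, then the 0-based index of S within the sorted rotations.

All 10 rotations (rotation i = S[i:]+S[:i]):
  rot[0] = incandesc$
  rot[1] = ncandesc$i
  rot[2] = candesc$in
  rot[3] = andesc$inc
  rot[4] = ndesc$inca
  rot[5] = desc$incan
  rot[6] = esc$incand
  rot[7] = sc$incande
  rot[8] = c$incandes
  rot[9] = $incandesc
Sorted (with $ < everything):
  sorted[0] = $incandesc  (last char: 'c')
  sorted[1] = andesc$inc  (last char: 'c')
  sorted[2] = c$incandes  (last char: 's')
  sorted[3] = candesc$in  (last char: 'n')
  sorted[4] = desc$incan  (last char: 'n')
  sorted[5] = esc$incand  (last char: 'd')
  sorted[6] = incandesc$  (last char: '$')
  sorted[7] = ncandesc$i  (last char: 'i')
  sorted[8] = ndesc$inca  (last char: 'a')
  sorted[9] = sc$incande  (last char: 'e')
Last column: ccsnnd$iae
Original string S is at sorted index 6

Answer: ccsnnd$iae
6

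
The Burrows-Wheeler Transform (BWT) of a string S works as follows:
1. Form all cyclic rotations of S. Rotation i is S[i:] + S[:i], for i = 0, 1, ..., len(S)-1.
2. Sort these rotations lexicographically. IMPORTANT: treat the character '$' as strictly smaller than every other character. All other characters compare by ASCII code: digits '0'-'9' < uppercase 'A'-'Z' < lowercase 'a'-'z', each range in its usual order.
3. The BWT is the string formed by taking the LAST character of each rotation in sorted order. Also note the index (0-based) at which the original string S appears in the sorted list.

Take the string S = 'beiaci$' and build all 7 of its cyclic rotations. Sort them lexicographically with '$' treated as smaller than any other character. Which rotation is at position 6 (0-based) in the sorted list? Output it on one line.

All 7 rotations (rotation i = S[i:]+S[:i]):
  rot[0] = beiaci$
  rot[1] = eiaci$b
  rot[2] = iaci$be
  rot[3] = aci$bei
  rot[4] = ci$beia
  rot[5] = i$beiac
  rot[6] = $beiaci
Sorted (with $ < everything):
  sorted[0] = $beiaci
  sorted[1] = aci$bei
  sorted[2] = beiaci$
  sorted[3] = ci$beia
  sorted[4] = eiaci$b
  sorted[5] = i$beiac
  sorted[6] = iaci$be
sorted[6] = iaci$be

Answer: iaci$be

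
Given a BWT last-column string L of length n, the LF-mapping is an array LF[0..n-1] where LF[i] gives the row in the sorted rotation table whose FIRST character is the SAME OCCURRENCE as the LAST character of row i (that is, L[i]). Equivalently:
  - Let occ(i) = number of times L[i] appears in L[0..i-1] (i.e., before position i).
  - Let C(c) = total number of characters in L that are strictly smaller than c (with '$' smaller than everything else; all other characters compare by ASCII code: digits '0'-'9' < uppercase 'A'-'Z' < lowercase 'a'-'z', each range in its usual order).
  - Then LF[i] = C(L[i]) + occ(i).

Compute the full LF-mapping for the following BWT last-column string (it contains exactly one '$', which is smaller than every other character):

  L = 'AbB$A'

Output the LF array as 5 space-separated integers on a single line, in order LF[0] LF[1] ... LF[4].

Answer: 1 4 3 0 2

Derivation:
Char counts: '$':1, 'A':2, 'B':1, 'b':1
C (first-col start): C('$')=0, C('A')=1, C('B')=3, C('b')=4
L[0]='A': occ=0, LF[0]=C('A')+0=1+0=1
L[1]='b': occ=0, LF[1]=C('b')+0=4+0=4
L[2]='B': occ=0, LF[2]=C('B')+0=3+0=3
L[3]='$': occ=0, LF[3]=C('$')+0=0+0=0
L[4]='A': occ=1, LF[4]=C('A')+1=1+1=2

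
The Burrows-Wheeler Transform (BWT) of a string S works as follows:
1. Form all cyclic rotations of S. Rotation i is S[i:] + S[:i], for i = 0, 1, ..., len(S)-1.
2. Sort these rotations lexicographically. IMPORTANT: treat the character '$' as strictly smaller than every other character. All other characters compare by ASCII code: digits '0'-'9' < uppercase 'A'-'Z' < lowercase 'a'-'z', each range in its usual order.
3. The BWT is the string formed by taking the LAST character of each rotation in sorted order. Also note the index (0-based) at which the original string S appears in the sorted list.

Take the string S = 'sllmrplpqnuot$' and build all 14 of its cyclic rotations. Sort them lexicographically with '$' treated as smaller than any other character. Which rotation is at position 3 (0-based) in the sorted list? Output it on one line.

Answer: lpqnuot$sllmrp

Derivation:
All 14 rotations (rotation i = S[i:]+S[:i]):
  rot[0] = sllmrplpqnuot$
  rot[1] = llmrplpqnuot$s
  rot[2] = lmrplpqnuot$sl
  rot[3] = mrplpqnuot$sll
  rot[4] = rplpqnuot$sllm
  rot[5] = plpqnuot$sllmr
  rot[6] = lpqnuot$sllmrp
  rot[7] = pqnuot$sllmrpl
  rot[8] = qnuot$sllmrplp
  rot[9] = nuot$sllmrplpq
  rot[10] = uot$sllmrplpqn
  rot[11] = ot$sllmrplpqnu
  rot[12] = t$sllmrplpqnuo
  rot[13] = $sllmrplpqnuot
Sorted (with $ < everything):
  sorted[0] = $sllmrplpqnuot
  sorted[1] = llmrplpqnuot$s
  sorted[2] = lmrplpqnuot$sl
  sorted[3] = lpqnuot$sllmrp
  sorted[4] = mrplpqnuot$sll
  sorted[5] = nuot$sllmrplpq
  sorted[6] = ot$sllmrplpqnu
  sorted[7] = plpqnuot$sllmr
  sorted[8] = pqnuot$sllmrpl
  sorted[9] = qnuot$sllmrplp
  sorted[10] = rplpqnuot$sllm
  sorted[11] = sllmrplpqnuot$
  sorted[12] = t$sllmrplpqnuo
  sorted[13] = uot$sllmrplpqn
sorted[3] = lpqnuot$sllmrp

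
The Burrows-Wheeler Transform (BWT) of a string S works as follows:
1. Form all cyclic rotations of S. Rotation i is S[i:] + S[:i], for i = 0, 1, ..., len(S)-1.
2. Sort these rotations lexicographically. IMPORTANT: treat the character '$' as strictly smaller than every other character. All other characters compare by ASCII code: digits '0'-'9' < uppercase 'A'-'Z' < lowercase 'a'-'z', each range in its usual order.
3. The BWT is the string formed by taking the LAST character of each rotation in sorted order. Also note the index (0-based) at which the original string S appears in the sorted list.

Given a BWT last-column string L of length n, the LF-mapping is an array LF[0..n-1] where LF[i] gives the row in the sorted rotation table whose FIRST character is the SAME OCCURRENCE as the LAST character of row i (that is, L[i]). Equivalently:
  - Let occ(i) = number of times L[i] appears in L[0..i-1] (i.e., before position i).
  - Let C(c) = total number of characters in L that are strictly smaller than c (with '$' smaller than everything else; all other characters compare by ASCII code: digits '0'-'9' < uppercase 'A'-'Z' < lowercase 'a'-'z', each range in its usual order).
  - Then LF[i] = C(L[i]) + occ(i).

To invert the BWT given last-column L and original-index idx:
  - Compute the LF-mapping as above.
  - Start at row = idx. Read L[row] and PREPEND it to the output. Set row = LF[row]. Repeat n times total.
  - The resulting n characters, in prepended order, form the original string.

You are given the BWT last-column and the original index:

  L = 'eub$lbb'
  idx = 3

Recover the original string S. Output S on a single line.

LF mapping: 4 6 1 0 5 2 3
Walk LF starting at row 3, prepending L[row]:
  step 1: row=3, L[3]='$', prepend. Next row=LF[3]=0
  step 2: row=0, L[0]='e', prepend. Next row=LF[0]=4
  step 3: row=4, L[4]='l', prepend. Next row=LF[4]=5
  step 4: row=5, L[5]='b', prepend. Next row=LF[5]=2
  step 5: row=2, L[2]='b', prepend. Next row=LF[2]=1
  step 6: row=1, L[1]='u', prepend. Next row=LF[1]=6
  step 7: row=6, L[6]='b', prepend. Next row=LF[6]=3
Reversed output: bubble$

Answer: bubble$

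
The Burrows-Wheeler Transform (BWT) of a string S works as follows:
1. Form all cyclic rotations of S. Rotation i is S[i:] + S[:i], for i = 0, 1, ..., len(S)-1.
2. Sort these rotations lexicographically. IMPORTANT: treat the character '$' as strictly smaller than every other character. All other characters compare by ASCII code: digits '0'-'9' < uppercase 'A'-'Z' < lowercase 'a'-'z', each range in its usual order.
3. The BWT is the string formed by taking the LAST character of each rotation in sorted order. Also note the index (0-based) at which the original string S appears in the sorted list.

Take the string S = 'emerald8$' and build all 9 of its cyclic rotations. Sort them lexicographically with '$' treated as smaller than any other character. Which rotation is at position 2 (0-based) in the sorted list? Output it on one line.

Answer: ald8$emer

Derivation:
All 9 rotations (rotation i = S[i:]+S[:i]):
  rot[0] = emerald8$
  rot[1] = merald8$e
  rot[2] = erald8$em
  rot[3] = rald8$eme
  rot[4] = ald8$emer
  rot[5] = ld8$emera
  rot[6] = d8$emeral
  rot[7] = 8$emerald
  rot[8] = $emerald8
Sorted (with $ < everything):
  sorted[0] = $emerald8
  sorted[1] = 8$emerald
  sorted[2] = ald8$emer
  sorted[3] = d8$emeral
  sorted[4] = emerald8$
  sorted[5] = erald8$em
  sorted[6] = ld8$emera
  sorted[7] = merald8$e
  sorted[8] = rald8$eme
sorted[2] = ald8$emer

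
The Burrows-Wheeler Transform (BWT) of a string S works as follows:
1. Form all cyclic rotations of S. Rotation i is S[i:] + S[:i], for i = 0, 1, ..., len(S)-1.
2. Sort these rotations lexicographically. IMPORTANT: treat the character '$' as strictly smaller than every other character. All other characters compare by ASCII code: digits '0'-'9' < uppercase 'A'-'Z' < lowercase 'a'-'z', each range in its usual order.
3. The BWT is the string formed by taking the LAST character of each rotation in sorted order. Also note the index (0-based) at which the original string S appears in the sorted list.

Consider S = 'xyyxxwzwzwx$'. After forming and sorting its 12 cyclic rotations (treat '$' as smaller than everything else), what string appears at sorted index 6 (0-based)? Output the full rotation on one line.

All 12 rotations (rotation i = S[i:]+S[:i]):
  rot[0] = xyyxxwzwzwx$
  rot[1] = yyxxwzwzwx$x
  rot[2] = yxxwzwzwx$xy
  rot[3] = xxwzwzwx$xyy
  rot[4] = xwzwzwx$xyyx
  rot[5] = wzwzwx$xyyxx
  rot[6] = zwzwx$xyyxxw
  rot[7] = wzwx$xyyxxwz
  rot[8] = zwx$xyyxxwzw
  rot[9] = wx$xyyxxwzwz
  rot[10] = x$xyyxxwzwzw
  rot[11] = $xyyxxwzwzwx
Sorted (with $ < everything):
  sorted[0] = $xyyxxwzwzwx
  sorted[1] = wx$xyyxxwzwz
  sorted[2] = wzwx$xyyxxwz
  sorted[3] = wzwzwx$xyyxx
  sorted[4] = x$xyyxxwzwzw
  sorted[5] = xwzwzwx$xyyx
  sorted[6] = xxwzwzwx$xyy
  sorted[7] = xyyxxwzwzwx$
  sorted[8] = yxxwzwzwx$xy
  sorted[9] = yyxxwzwzwx$x
  sorted[10] = zwx$xyyxxwzw
  sorted[11] = zwzwx$xyyxxw
sorted[6] = xxwzwzwx$xyy

Answer: xxwzwzwx$xyy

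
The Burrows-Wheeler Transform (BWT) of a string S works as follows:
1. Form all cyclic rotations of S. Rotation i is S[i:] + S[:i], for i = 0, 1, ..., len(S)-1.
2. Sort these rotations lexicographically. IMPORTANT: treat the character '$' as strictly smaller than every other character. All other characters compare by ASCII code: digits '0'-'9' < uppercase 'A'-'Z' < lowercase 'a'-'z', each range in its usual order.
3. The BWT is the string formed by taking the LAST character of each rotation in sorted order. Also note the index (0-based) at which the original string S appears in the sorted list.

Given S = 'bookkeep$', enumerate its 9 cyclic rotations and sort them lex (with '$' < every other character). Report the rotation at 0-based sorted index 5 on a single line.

Answer: kkeep$boo

Derivation:
All 9 rotations (rotation i = S[i:]+S[:i]):
  rot[0] = bookkeep$
  rot[1] = ookkeep$b
  rot[2] = okkeep$bo
  rot[3] = kkeep$boo
  rot[4] = keep$book
  rot[5] = eep$bookk
  rot[6] = ep$bookke
  rot[7] = p$bookkee
  rot[8] = $bookkeep
Sorted (with $ < everything):
  sorted[0] = $bookkeep
  sorted[1] = bookkeep$
  sorted[2] = eep$bookk
  sorted[3] = ep$bookke
  sorted[4] = keep$book
  sorted[5] = kkeep$boo
  sorted[6] = okkeep$bo
  sorted[7] = ookkeep$b
  sorted[8] = p$bookkee
sorted[5] = kkeep$boo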